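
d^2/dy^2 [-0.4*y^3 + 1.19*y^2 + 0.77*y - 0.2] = 2.38 - 2.4*y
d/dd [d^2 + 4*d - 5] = 2*d + 4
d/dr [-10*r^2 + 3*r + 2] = 3 - 20*r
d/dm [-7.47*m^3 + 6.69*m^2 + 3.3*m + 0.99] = -22.41*m^2 + 13.38*m + 3.3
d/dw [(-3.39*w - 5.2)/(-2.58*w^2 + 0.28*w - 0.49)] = (-8.7462*w^2 - 26.832*w + 3.1171)/(6.6564*w^4 - 1.4448*w^3 + 2.6068*w^2 - 0.2744*w + 0.2401)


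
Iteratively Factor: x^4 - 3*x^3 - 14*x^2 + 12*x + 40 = (x - 5)*(x^3 + 2*x^2 - 4*x - 8) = (x - 5)*(x - 2)*(x^2 + 4*x + 4) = (x - 5)*(x - 2)*(x + 2)*(x + 2)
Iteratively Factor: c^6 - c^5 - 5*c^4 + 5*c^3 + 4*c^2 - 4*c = (c - 1)*(c^5 - 5*c^3 + 4*c) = c*(c - 1)*(c^4 - 5*c^2 + 4) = c*(c - 2)*(c - 1)*(c^3 + 2*c^2 - c - 2) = c*(c - 2)*(c - 1)*(c + 2)*(c^2 - 1) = c*(c - 2)*(c - 1)^2*(c + 2)*(c + 1)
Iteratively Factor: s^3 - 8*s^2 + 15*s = (s)*(s^2 - 8*s + 15) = s*(s - 5)*(s - 3)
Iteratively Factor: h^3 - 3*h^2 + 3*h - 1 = (h - 1)*(h^2 - 2*h + 1) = (h - 1)^2*(h - 1)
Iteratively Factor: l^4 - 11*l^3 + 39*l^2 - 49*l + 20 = (l - 4)*(l^3 - 7*l^2 + 11*l - 5) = (l - 4)*(l - 1)*(l^2 - 6*l + 5) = (l - 4)*(l - 1)^2*(l - 5)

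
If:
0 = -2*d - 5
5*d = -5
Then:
No Solution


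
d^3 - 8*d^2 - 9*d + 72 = (d - 8)*(d - 3)*(d + 3)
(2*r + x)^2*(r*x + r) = 4*r^3*x + 4*r^3 + 4*r^2*x^2 + 4*r^2*x + r*x^3 + r*x^2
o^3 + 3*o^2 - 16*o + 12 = (o - 2)*(o - 1)*(o + 6)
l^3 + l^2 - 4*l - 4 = (l - 2)*(l + 1)*(l + 2)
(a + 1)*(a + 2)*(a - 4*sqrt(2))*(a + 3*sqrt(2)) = a^4 - sqrt(2)*a^3 + 3*a^3 - 22*a^2 - 3*sqrt(2)*a^2 - 72*a - 2*sqrt(2)*a - 48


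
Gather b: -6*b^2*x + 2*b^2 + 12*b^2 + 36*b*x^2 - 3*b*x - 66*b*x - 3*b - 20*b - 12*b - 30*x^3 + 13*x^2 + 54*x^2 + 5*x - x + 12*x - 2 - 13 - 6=b^2*(14 - 6*x) + b*(36*x^2 - 69*x - 35) - 30*x^3 + 67*x^2 + 16*x - 21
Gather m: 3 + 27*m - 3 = 27*m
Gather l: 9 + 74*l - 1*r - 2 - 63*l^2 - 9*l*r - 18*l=-63*l^2 + l*(56 - 9*r) - r + 7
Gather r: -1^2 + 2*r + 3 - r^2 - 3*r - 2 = -r^2 - r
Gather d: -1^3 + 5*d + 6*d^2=6*d^2 + 5*d - 1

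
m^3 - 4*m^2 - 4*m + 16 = (m - 4)*(m - 2)*(m + 2)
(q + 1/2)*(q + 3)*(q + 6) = q^3 + 19*q^2/2 + 45*q/2 + 9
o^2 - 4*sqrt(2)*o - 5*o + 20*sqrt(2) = (o - 5)*(o - 4*sqrt(2))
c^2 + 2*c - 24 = (c - 4)*(c + 6)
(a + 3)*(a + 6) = a^2 + 9*a + 18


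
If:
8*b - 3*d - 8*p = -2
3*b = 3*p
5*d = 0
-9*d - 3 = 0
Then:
No Solution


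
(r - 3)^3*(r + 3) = r^4 - 6*r^3 + 54*r - 81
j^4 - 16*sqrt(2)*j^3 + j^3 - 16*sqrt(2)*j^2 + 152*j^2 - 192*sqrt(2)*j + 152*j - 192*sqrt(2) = (j + 1)*(j - 8*sqrt(2))*(j - 6*sqrt(2))*(j - 2*sqrt(2))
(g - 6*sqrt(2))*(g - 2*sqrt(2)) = g^2 - 8*sqrt(2)*g + 24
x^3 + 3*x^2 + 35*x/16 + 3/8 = (x + 1/4)*(x + 3/4)*(x + 2)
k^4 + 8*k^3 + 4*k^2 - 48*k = k*(k - 2)*(k + 4)*(k + 6)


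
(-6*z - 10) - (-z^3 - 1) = z^3 - 6*z - 9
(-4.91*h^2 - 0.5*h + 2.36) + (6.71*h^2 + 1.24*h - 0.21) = 1.8*h^2 + 0.74*h + 2.15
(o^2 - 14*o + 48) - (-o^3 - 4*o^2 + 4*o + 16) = o^3 + 5*o^2 - 18*o + 32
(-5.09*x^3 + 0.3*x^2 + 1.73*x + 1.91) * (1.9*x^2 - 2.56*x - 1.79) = -9.671*x^5 + 13.6004*x^4 + 11.6301*x^3 - 1.3368*x^2 - 7.9863*x - 3.4189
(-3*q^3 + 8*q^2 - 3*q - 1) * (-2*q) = 6*q^4 - 16*q^3 + 6*q^2 + 2*q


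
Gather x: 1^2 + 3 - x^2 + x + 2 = -x^2 + x + 6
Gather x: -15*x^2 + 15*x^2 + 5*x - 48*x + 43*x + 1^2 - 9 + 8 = 0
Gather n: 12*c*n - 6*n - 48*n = n*(12*c - 54)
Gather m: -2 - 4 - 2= -8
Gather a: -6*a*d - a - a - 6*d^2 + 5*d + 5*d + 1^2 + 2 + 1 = a*(-6*d - 2) - 6*d^2 + 10*d + 4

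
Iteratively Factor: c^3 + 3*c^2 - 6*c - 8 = (c + 1)*(c^2 + 2*c - 8) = (c - 2)*(c + 1)*(c + 4)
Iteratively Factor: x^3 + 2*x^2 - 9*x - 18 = (x - 3)*(x^2 + 5*x + 6) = (x - 3)*(x + 3)*(x + 2)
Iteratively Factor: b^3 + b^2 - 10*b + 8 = (b - 2)*(b^2 + 3*b - 4) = (b - 2)*(b + 4)*(b - 1)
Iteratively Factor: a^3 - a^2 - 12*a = (a - 4)*(a^2 + 3*a) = (a - 4)*(a + 3)*(a)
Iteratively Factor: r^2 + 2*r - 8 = (r - 2)*(r + 4)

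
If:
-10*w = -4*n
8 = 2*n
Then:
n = 4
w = 8/5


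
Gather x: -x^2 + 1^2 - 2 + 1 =-x^2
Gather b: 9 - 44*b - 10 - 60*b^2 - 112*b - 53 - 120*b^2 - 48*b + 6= -180*b^2 - 204*b - 48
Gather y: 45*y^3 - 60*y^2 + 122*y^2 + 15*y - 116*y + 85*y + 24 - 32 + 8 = 45*y^3 + 62*y^2 - 16*y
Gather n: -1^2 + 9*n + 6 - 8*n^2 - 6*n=-8*n^2 + 3*n + 5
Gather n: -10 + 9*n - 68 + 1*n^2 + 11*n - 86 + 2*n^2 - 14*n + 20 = 3*n^2 + 6*n - 144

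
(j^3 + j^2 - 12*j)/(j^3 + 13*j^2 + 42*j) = (j^2 + j - 12)/(j^2 + 13*j + 42)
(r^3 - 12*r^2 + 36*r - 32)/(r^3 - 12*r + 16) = (r - 8)/(r + 4)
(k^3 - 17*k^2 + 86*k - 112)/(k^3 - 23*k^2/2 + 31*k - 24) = 2*(k - 7)/(2*k - 3)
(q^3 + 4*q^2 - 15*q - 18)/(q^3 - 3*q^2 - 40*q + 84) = (q^2 - 2*q - 3)/(q^2 - 9*q + 14)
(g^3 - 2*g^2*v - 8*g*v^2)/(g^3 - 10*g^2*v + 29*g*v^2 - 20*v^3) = g*(g + 2*v)/(g^2 - 6*g*v + 5*v^2)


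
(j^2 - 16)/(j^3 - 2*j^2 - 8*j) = (j + 4)/(j*(j + 2))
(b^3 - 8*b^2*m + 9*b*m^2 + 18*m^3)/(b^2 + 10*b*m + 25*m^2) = (b^3 - 8*b^2*m + 9*b*m^2 + 18*m^3)/(b^2 + 10*b*m + 25*m^2)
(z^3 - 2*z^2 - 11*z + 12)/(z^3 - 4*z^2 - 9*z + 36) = (z - 1)/(z - 3)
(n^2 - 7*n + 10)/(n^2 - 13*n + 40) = (n - 2)/(n - 8)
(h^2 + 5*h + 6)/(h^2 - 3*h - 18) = (h + 2)/(h - 6)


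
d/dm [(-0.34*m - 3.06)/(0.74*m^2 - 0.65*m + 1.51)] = (0.2516*m^2 + 4.5288*m - 2.5024)/(0.5476*m^4 - 0.962*m^3 + 2.6573*m^2 - 1.963*m + 2.2801)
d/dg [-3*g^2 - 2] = -6*g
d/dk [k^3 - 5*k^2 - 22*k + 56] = 3*k^2 - 10*k - 22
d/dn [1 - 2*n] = -2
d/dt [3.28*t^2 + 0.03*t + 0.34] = 6.56*t + 0.03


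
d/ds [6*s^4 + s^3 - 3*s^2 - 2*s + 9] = 24*s^3 + 3*s^2 - 6*s - 2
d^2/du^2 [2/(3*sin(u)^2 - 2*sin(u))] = 4*(-18*sin(u) + 9 + 25/sin(u) - 18/sin(u)^2 + 4/sin(u)^3)/(3*sin(u) - 2)^3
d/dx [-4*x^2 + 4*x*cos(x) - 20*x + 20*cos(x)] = -4*x*sin(x) - 8*x - 20*sin(x) + 4*cos(x) - 20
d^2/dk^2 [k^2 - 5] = 2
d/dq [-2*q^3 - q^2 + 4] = 2*q*(-3*q - 1)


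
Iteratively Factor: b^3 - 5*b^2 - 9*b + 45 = (b + 3)*(b^2 - 8*b + 15) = (b - 5)*(b + 3)*(b - 3)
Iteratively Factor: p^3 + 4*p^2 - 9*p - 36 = (p + 4)*(p^2 - 9) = (p + 3)*(p + 4)*(p - 3)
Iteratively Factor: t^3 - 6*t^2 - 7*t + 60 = (t - 5)*(t^2 - t - 12) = (t - 5)*(t + 3)*(t - 4)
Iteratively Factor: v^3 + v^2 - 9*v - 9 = (v - 3)*(v^2 + 4*v + 3) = (v - 3)*(v + 3)*(v + 1)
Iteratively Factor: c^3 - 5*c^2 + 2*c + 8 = (c + 1)*(c^2 - 6*c + 8) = (c - 4)*(c + 1)*(c - 2)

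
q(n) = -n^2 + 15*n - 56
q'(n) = 15 - 2*n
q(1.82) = -32.01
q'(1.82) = 11.36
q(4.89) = -6.56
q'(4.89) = 5.22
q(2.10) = -28.91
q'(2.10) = 10.80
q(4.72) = -7.48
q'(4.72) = 5.56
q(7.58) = 0.24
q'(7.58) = -0.16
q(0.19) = -53.19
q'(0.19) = 14.62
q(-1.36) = -78.25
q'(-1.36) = 17.72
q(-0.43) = -62.63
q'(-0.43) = 15.86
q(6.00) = -2.00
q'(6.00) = 3.00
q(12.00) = -20.00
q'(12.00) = -9.00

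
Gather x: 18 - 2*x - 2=16 - 2*x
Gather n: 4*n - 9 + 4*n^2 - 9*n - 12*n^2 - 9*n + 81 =-8*n^2 - 14*n + 72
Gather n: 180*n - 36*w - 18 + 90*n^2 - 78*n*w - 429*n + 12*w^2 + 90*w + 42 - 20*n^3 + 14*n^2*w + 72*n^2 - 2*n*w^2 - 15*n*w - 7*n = -20*n^3 + n^2*(14*w + 162) + n*(-2*w^2 - 93*w - 256) + 12*w^2 + 54*w + 24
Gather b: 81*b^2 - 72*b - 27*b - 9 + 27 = 81*b^2 - 99*b + 18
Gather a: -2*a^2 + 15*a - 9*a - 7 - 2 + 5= -2*a^2 + 6*a - 4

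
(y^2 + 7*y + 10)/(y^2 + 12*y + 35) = (y + 2)/(y + 7)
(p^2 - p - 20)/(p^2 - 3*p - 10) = (p + 4)/(p + 2)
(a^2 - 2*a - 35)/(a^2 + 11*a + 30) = (a - 7)/(a + 6)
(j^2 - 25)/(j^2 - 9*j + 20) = (j + 5)/(j - 4)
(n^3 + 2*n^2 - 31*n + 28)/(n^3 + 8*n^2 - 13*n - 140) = (n - 1)/(n + 5)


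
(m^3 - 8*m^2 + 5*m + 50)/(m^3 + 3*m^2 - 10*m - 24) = (m^2 - 10*m + 25)/(m^2 + m - 12)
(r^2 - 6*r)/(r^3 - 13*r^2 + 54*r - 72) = r/(r^2 - 7*r + 12)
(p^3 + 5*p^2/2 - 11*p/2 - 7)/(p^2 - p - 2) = p + 7/2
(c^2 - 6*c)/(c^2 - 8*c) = (c - 6)/(c - 8)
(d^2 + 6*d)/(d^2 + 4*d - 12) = d/(d - 2)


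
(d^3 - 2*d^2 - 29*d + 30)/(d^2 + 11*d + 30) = (d^2 - 7*d + 6)/(d + 6)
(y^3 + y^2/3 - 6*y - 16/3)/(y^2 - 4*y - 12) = (3*y^2 - 5*y - 8)/(3*(y - 6))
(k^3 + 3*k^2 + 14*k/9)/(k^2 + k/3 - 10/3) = k*(9*k^2 + 27*k + 14)/(3*(3*k^2 + k - 10))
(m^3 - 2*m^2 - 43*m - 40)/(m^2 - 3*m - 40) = m + 1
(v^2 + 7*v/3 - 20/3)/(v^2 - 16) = (v - 5/3)/(v - 4)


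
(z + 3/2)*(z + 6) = z^2 + 15*z/2 + 9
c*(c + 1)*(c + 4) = c^3 + 5*c^2 + 4*c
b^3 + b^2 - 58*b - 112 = (b - 8)*(b + 2)*(b + 7)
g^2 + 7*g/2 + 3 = (g + 3/2)*(g + 2)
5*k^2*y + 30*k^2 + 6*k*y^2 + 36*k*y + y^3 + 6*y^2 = (k + y)*(5*k + y)*(y + 6)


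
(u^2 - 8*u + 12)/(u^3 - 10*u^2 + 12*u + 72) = (u - 2)/(u^2 - 4*u - 12)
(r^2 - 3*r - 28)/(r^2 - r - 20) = (r - 7)/(r - 5)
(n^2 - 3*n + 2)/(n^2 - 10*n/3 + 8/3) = 3*(n - 1)/(3*n - 4)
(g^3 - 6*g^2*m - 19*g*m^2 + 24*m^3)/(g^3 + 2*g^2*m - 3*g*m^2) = (g - 8*m)/g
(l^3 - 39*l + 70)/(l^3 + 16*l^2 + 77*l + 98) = (l^2 - 7*l + 10)/(l^2 + 9*l + 14)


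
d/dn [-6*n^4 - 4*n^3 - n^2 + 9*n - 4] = -24*n^3 - 12*n^2 - 2*n + 9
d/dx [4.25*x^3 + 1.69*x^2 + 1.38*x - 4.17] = 12.75*x^2 + 3.38*x + 1.38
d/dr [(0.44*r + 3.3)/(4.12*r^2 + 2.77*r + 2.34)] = (1.8128*r^2 + 1.2188*r - (0.44*r + 3.3)*(8.24*r + 2.77) + 1.0296)/(4.12*r^2 + 2.77*r + 2.34)^2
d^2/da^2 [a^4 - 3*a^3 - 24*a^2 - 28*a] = 12*a^2 - 18*a - 48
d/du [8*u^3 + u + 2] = 24*u^2 + 1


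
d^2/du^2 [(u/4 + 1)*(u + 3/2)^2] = 3*u/2 + 7/2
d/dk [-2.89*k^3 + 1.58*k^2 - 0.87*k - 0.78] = -8.67*k^2 + 3.16*k - 0.87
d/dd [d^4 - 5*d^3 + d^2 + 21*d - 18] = 4*d^3 - 15*d^2 + 2*d + 21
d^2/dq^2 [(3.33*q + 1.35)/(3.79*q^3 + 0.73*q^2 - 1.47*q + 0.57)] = (286.994718*q^5 + 287.977086*q^4 + 100.414692*q^3 - 127.136628*q^2 - 34.504218*q + 10.291374)/(54.439939*q^9 + 31.457379*q^8 - 57.286608*q^7 + 0.549333999999998*q^6 + 31.681458*q^5 - 13.410216*q^4 - 3.152412*q^3 + 4.40667*q^2 - 1.432809*q + 0.185193)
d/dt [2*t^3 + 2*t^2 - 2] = 2*t*(3*t + 2)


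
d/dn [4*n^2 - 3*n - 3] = 8*n - 3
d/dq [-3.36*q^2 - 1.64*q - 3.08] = -6.72*q - 1.64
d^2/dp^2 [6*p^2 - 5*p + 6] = 12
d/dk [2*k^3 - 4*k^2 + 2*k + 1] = 6*k^2 - 8*k + 2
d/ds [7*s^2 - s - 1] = 14*s - 1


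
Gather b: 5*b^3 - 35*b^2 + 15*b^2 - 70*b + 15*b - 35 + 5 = 5*b^3 - 20*b^2 - 55*b - 30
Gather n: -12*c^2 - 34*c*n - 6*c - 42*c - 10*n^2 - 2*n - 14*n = -12*c^2 - 48*c - 10*n^2 + n*(-34*c - 16)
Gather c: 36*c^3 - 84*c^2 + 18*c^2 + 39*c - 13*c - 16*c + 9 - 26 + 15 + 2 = 36*c^3 - 66*c^2 + 10*c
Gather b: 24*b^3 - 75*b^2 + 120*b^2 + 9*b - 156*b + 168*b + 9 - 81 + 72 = 24*b^3 + 45*b^2 + 21*b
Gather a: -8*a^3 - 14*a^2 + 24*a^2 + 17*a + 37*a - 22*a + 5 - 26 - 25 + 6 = -8*a^3 + 10*a^2 + 32*a - 40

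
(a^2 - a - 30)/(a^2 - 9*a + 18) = (a + 5)/(a - 3)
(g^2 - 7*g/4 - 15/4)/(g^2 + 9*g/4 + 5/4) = (g - 3)/(g + 1)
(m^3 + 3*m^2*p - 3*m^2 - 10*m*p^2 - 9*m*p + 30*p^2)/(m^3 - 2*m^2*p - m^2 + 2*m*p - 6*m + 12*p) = (m + 5*p)/(m + 2)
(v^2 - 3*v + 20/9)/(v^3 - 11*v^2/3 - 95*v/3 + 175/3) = (v - 4/3)/(v^2 - 2*v - 35)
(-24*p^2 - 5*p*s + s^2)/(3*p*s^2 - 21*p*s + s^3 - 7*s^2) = (-8*p + s)/(s*(s - 7))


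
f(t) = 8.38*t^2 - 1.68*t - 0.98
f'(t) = 16.76*t - 1.68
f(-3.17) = 88.56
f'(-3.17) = -54.81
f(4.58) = 167.11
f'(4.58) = 75.08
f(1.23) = 9.63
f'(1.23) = 18.93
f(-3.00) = 79.48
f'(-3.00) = -51.96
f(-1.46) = 19.34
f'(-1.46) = -26.15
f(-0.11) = -0.69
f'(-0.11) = -3.52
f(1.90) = 26.08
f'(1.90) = 30.16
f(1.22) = 9.44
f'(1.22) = 18.77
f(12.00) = 1185.58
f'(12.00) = 199.44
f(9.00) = 662.68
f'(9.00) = 149.16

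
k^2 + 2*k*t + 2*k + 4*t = (k + 2)*(k + 2*t)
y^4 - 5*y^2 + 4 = (y - 2)*(y - 1)*(y + 1)*(y + 2)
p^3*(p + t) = p^4 + p^3*t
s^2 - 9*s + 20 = (s - 5)*(s - 4)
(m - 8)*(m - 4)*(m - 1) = m^3 - 13*m^2 + 44*m - 32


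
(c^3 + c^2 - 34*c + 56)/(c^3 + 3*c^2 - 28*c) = (c - 2)/c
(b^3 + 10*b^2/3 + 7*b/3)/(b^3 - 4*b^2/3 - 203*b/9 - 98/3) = 3*b*(b + 1)/(3*b^2 - 11*b - 42)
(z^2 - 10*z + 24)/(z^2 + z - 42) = (z - 4)/(z + 7)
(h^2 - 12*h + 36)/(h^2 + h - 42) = (h - 6)/(h + 7)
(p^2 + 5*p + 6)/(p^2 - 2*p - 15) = (p + 2)/(p - 5)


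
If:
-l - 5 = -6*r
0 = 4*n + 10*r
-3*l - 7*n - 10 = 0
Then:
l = 55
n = -25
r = 10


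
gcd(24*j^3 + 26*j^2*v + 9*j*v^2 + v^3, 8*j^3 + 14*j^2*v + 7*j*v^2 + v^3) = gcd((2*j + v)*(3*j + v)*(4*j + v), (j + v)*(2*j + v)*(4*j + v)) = 8*j^2 + 6*j*v + v^2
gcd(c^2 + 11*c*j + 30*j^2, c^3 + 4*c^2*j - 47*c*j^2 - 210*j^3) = c^2 + 11*c*j + 30*j^2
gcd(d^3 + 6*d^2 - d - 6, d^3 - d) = d^2 - 1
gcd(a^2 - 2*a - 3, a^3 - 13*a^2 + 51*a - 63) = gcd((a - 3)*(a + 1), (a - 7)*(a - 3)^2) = a - 3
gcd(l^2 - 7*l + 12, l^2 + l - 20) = l - 4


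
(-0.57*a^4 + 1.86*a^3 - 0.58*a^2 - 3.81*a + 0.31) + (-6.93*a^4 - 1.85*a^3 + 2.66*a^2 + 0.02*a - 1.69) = -7.5*a^4 + 0.01*a^3 + 2.08*a^2 - 3.79*a - 1.38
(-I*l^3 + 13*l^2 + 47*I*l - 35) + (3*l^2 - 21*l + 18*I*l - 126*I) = -I*l^3 + 16*l^2 - 21*l + 65*I*l - 35 - 126*I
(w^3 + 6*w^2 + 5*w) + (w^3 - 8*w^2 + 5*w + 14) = 2*w^3 - 2*w^2 + 10*w + 14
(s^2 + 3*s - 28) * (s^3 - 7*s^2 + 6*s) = s^5 - 4*s^4 - 43*s^3 + 214*s^2 - 168*s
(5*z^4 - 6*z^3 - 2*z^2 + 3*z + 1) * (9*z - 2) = 45*z^5 - 64*z^4 - 6*z^3 + 31*z^2 + 3*z - 2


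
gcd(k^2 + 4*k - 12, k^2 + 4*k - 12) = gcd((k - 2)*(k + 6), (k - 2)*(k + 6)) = k^2 + 4*k - 12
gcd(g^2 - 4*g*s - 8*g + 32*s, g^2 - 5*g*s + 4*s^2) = -g + 4*s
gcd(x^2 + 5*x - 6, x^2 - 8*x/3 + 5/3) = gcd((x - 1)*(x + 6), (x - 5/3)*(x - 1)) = x - 1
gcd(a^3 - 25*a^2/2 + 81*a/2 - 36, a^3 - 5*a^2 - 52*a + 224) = a - 8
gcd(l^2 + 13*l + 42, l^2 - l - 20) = 1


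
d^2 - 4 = (d - 2)*(d + 2)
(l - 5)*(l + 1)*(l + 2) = l^3 - 2*l^2 - 13*l - 10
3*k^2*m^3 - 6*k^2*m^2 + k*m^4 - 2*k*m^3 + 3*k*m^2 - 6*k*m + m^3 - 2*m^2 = m*(3*k + m)*(m - 2)*(k*m + 1)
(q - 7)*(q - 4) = q^2 - 11*q + 28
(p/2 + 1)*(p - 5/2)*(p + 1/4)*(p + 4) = p^4/2 + 15*p^3/8 - 49*p^2/16 - 87*p/8 - 5/2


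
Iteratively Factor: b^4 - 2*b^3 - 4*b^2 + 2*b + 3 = (b + 1)*(b^3 - 3*b^2 - b + 3) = (b - 3)*(b + 1)*(b^2 - 1) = (b - 3)*(b + 1)^2*(b - 1)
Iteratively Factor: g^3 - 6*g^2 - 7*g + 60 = (g - 5)*(g^2 - g - 12) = (g - 5)*(g - 4)*(g + 3)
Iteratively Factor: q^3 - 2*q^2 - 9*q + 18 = (q + 3)*(q^2 - 5*q + 6) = (q - 3)*(q + 3)*(q - 2)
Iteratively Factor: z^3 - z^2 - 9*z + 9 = (z + 3)*(z^2 - 4*z + 3) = (z - 3)*(z + 3)*(z - 1)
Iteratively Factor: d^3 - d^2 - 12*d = (d)*(d^2 - d - 12) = d*(d - 4)*(d + 3)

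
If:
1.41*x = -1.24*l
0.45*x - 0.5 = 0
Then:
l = -1.26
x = 1.11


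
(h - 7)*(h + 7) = h^2 - 49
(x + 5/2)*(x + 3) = x^2 + 11*x/2 + 15/2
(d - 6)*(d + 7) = d^2 + d - 42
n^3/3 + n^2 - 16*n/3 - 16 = (n/3 + 1)*(n - 4)*(n + 4)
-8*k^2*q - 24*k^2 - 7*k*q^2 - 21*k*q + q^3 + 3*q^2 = (-8*k + q)*(k + q)*(q + 3)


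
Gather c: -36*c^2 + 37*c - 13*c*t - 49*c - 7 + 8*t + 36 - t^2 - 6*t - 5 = -36*c^2 + c*(-13*t - 12) - t^2 + 2*t + 24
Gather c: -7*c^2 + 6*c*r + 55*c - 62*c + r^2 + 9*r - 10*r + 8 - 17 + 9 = -7*c^2 + c*(6*r - 7) + r^2 - r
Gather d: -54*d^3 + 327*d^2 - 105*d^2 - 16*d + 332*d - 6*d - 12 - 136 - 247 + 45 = -54*d^3 + 222*d^2 + 310*d - 350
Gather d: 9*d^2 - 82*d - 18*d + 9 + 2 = 9*d^2 - 100*d + 11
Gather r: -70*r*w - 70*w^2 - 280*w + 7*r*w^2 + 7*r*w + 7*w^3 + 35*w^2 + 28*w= r*(7*w^2 - 63*w) + 7*w^3 - 35*w^2 - 252*w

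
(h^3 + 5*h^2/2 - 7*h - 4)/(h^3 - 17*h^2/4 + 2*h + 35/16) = 8*(h^2 + 2*h - 8)/(8*h^2 - 38*h + 35)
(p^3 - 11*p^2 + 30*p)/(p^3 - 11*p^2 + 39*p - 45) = p*(p - 6)/(p^2 - 6*p + 9)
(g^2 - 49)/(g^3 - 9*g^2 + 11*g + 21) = (g + 7)/(g^2 - 2*g - 3)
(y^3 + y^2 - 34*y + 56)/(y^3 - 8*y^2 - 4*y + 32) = (y^2 + 3*y - 28)/(y^2 - 6*y - 16)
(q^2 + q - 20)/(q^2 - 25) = (q - 4)/(q - 5)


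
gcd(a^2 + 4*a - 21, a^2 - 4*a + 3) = a - 3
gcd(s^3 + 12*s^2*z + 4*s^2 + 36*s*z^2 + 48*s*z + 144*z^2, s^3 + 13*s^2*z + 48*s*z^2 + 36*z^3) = s^2 + 12*s*z + 36*z^2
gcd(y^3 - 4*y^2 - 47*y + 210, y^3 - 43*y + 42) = y^2 + y - 42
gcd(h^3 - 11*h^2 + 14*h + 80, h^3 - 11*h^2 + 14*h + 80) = h^3 - 11*h^2 + 14*h + 80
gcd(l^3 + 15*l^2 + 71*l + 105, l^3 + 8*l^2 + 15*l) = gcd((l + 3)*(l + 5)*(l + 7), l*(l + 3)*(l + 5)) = l^2 + 8*l + 15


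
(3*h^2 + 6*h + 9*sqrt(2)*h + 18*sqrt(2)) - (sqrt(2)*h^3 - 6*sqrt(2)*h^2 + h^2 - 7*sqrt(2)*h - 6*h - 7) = -sqrt(2)*h^3 + 2*h^2 + 6*sqrt(2)*h^2 + 12*h + 16*sqrt(2)*h + 7 + 18*sqrt(2)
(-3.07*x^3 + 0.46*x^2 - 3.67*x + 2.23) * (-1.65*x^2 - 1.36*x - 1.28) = 5.0655*x^5 + 3.4162*x^4 + 9.3595*x^3 + 0.7229*x^2 + 1.6648*x - 2.8544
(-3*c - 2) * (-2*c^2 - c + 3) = 6*c^3 + 7*c^2 - 7*c - 6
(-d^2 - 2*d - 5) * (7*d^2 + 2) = -7*d^4 - 14*d^3 - 37*d^2 - 4*d - 10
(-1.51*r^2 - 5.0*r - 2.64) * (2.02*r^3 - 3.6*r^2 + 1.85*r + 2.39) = -3.0502*r^5 - 4.664*r^4 + 9.8737*r^3 - 3.3549*r^2 - 16.834*r - 6.3096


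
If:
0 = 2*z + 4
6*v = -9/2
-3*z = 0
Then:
No Solution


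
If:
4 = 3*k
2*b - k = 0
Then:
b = 2/3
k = 4/3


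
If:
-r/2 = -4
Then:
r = 8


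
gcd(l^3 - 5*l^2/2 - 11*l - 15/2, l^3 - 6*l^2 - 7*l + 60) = l - 5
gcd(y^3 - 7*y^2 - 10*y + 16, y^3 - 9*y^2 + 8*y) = y^2 - 9*y + 8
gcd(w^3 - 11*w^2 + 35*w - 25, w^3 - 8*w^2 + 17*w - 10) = w^2 - 6*w + 5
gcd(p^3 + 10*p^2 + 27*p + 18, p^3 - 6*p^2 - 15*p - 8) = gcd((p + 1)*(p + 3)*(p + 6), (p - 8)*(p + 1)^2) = p + 1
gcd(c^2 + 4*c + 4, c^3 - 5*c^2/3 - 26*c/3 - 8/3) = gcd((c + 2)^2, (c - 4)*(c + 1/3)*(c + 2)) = c + 2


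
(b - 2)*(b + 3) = b^2 + b - 6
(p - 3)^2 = p^2 - 6*p + 9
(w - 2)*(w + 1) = w^2 - w - 2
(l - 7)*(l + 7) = l^2 - 49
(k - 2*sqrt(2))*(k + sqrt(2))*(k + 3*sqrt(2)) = k^3 + 2*sqrt(2)*k^2 - 10*k - 12*sqrt(2)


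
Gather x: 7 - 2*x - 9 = -2*x - 2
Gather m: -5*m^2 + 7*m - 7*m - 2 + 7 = 5 - 5*m^2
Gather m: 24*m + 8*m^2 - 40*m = 8*m^2 - 16*m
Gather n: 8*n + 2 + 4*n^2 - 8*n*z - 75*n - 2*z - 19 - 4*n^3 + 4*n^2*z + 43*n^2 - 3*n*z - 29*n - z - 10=-4*n^3 + n^2*(4*z + 47) + n*(-11*z - 96) - 3*z - 27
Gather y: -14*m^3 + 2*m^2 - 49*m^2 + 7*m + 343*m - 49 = -14*m^3 - 47*m^2 + 350*m - 49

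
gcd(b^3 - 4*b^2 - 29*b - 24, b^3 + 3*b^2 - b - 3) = b^2 + 4*b + 3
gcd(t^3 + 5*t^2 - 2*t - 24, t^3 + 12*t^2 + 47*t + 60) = t^2 + 7*t + 12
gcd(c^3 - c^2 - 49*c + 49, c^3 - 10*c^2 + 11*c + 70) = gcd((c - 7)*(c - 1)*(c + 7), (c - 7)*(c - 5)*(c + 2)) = c - 7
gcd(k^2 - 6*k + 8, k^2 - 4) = k - 2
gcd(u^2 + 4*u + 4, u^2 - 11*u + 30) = 1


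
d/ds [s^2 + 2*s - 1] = 2*s + 2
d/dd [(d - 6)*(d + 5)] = 2*d - 1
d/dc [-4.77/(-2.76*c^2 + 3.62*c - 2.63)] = (17.2674 - 26.3304*c)/(2.76*c^2 - 3.62*c + 2.63)^2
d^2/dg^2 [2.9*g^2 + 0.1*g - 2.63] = 5.80000000000000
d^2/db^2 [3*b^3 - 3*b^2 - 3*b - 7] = 18*b - 6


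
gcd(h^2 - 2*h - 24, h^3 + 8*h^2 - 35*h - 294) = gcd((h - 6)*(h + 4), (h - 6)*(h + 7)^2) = h - 6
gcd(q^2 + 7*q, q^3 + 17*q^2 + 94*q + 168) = q + 7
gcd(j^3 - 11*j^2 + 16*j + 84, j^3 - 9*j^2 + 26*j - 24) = 1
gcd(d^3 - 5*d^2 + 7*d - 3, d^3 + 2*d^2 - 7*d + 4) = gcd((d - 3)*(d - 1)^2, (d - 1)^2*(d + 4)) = d^2 - 2*d + 1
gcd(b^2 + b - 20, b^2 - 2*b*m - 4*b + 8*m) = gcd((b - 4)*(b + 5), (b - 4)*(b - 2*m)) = b - 4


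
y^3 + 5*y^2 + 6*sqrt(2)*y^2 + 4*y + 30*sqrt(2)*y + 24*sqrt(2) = (y + 1)*(y + 4)*(y + 6*sqrt(2))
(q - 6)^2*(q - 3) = q^3 - 15*q^2 + 72*q - 108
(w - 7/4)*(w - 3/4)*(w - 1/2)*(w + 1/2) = w^4 - 5*w^3/2 + 17*w^2/16 + 5*w/8 - 21/64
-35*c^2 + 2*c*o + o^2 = (-5*c + o)*(7*c + o)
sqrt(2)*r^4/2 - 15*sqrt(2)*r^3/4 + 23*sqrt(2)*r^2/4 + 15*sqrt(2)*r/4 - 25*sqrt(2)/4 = (r - 5)*(r - 5/2)*(r - 1)*(sqrt(2)*r/2 + sqrt(2)/2)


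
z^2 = z^2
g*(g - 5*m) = g^2 - 5*g*m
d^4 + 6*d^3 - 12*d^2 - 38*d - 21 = (d - 3)*(d + 1)^2*(d + 7)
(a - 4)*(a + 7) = a^2 + 3*a - 28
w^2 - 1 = (w - 1)*(w + 1)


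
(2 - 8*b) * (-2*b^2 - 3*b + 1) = 16*b^3 + 20*b^2 - 14*b + 2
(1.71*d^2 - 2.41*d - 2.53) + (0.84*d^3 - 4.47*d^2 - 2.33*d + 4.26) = 0.84*d^3 - 2.76*d^2 - 4.74*d + 1.73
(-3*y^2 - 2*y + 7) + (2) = -3*y^2 - 2*y + 9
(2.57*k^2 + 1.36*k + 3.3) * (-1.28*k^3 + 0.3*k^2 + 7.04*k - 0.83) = -3.2896*k^5 - 0.9698*k^4 + 14.2768*k^3 + 8.4313*k^2 + 22.1032*k - 2.739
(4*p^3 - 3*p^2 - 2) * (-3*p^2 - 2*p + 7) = -12*p^5 + p^4 + 34*p^3 - 15*p^2 + 4*p - 14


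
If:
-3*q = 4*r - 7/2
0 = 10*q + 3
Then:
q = -3/10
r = 11/10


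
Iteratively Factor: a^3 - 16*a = (a + 4)*(a^2 - 4*a) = a*(a + 4)*(a - 4)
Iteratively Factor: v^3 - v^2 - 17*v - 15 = (v + 1)*(v^2 - 2*v - 15) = (v - 5)*(v + 1)*(v + 3)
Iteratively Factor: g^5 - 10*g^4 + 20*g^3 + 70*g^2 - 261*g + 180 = (g - 5)*(g^4 - 5*g^3 - 5*g^2 + 45*g - 36) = (g - 5)*(g - 1)*(g^3 - 4*g^2 - 9*g + 36) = (g - 5)*(g - 1)*(g + 3)*(g^2 - 7*g + 12) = (g - 5)*(g - 4)*(g - 1)*(g + 3)*(g - 3)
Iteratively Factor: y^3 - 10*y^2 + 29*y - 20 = (y - 4)*(y^2 - 6*y + 5) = (y - 4)*(y - 1)*(y - 5)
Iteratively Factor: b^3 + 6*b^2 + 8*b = (b + 4)*(b^2 + 2*b) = (b + 2)*(b + 4)*(b)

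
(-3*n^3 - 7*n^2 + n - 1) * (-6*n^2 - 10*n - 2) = 18*n^5 + 72*n^4 + 70*n^3 + 10*n^2 + 8*n + 2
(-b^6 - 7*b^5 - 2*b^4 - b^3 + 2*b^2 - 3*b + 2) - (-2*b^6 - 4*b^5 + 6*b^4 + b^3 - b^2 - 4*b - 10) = b^6 - 3*b^5 - 8*b^4 - 2*b^3 + 3*b^2 + b + 12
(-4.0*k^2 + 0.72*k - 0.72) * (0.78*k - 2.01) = -3.12*k^3 + 8.6016*k^2 - 2.0088*k + 1.4472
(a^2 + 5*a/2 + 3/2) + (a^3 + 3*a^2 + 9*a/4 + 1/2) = a^3 + 4*a^2 + 19*a/4 + 2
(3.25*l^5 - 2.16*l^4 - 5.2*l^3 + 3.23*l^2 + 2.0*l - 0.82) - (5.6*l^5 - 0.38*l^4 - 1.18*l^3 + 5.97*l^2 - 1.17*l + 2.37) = -2.35*l^5 - 1.78*l^4 - 4.02*l^3 - 2.74*l^2 + 3.17*l - 3.19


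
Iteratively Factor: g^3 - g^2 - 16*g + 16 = (g + 4)*(g^2 - 5*g + 4) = (g - 4)*(g + 4)*(g - 1)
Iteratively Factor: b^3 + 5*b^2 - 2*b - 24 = (b + 3)*(b^2 + 2*b - 8) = (b + 3)*(b + 4)*(b - 2)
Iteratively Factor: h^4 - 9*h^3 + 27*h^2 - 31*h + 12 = (h - 3)*(h^3 - 6*h^2 + 9*h - 4) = (h - 4)*(h - 3)*(h^2 - 2*h + 1) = (h - 4)*(h - 3)*(h - 1)*(h - 1)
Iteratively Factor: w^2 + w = (w)*(w + 1)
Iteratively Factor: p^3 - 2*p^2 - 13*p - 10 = (p - 5)*(p^2 + 3*p + 2) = (p - 5)*(p + 2)*(p + 1)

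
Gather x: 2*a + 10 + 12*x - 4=2*a + 12*x + 6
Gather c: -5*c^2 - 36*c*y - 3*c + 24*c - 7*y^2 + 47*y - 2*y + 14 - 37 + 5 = -5*c^2 + c*(21 - 36*y) - 7*y^2 + 45*y - 18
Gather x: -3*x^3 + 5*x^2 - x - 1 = -3*x^3 + 5*x^2 - x - 1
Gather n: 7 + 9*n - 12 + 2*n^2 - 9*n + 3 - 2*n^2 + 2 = 0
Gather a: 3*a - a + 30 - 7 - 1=2*a + 22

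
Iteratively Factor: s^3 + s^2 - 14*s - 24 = (s + 3)*(s^2 - 2*s - 8) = (s + 2)*(s + 3)*(s - 4)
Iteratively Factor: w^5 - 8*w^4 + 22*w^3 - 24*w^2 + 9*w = (w - 1)*(w^4 - 7*w^3 + 15*w^2 - 9*w) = (w - 3)*(w - 1)*(w^3 - 4*w^2 + 3*w) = (w - 3)*(w - 1)^2*(w^2 - 3*w) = w*(w - 3)*(w - 1)^2*(w - 3)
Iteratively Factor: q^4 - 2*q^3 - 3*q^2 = (q)*(q^3 - 2*q^2 - 3*q) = q*(q + 1)*(q^2 - 3*q) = q*(q - 3)*(q + 1)*(q)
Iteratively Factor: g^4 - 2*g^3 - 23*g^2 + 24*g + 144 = (g - 4)*(g^3 + 2*g^2 - 15*g - 36) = (g - 4)*(g + 3)*(g^2 - g - 12) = (g - 4)*(g + 3)^2*(g - 4)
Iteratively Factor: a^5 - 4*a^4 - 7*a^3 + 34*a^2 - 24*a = (a - 1)*(a^4 - 3*a^3 - 10*a^2 + 24*a) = (a - 1)*(a + 3)*(a^3 - 6*a^2 + 8*a) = (a - 2)*(a - 1)*(a + 3)*(a^2 - 4*a) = a*(a - 2)*(a - 1)*(a + 3)*(a - 4)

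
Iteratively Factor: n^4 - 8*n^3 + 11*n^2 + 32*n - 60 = (n - 5)*(n^3 - 3*n^2 - 4*n + 12) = (n - 5)*(n - 2)*(n^2 - n - 6) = (n - 5)*(n - 3)*(n - 2)*(n + 2)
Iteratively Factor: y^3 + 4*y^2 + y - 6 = (y - 1)*(y^2 + 5*y + 6) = (y - 1)*(y + 3)*(y + 2)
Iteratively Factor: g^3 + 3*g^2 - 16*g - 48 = (g + 4)*(g^2 - g - 12) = (g + 3)*(g + 4)*(g - 4)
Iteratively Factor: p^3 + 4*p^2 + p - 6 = (p + 2)*(p^2 + 2*p - 3) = (p - 1)*(p + 2)*(p + 3)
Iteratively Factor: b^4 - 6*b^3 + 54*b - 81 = (b - 3)*(b^3 - 3*b^2 - 9*b + 27) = (b - 3)^2*(b^2 - 9) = (b - 3)^2*(b + 3)*(b - 3)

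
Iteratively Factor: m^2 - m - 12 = (m + 3)*(m - 4)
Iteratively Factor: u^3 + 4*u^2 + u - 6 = (u - 1)*(u^2 + 5*u + 6) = (u - 1)*(u + 2)*(u + 3)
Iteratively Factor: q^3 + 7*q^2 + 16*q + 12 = (q + 2)*(q^2 + 5*q + 6) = (q + 2)*(q + 3)*(q + 2)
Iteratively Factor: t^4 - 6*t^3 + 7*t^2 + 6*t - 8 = (t - 1)*(t^3 - 5*t^2 + 2*t + 8) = (t - 2)*(t - 1)*(t^2 - 3*t - 4) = (t - 2)*(t - 1)*(t + 1)*(t - 4)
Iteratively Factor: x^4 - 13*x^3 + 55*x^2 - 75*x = (x - 5)*(x^3 - 8*x^2 + 15*x) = (x - 5)*(x - 3)*(x^2 - 5*x) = x*(x - 5)*(x - 3)*(x - 5)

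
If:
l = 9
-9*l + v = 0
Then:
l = 9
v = 81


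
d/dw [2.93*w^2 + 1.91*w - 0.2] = 5.86*w + 1.91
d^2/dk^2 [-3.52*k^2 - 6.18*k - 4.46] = -7.04000000000000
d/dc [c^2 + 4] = 2*c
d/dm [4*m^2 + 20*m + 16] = 8*m + 20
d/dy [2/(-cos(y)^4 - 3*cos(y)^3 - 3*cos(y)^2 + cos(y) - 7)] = -2*(9*cos(y) + 9*cos(2*y)/2 + cos(3*y) + 7/2)*sin(y)/(cos(y)^4 + 3*cos(y)^3 + 3*cos(y)^2 - cos(y) + 7)^2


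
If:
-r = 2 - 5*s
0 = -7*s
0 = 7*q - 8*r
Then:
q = -16/7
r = -2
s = 0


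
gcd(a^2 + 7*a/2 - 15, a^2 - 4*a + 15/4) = a - 5/2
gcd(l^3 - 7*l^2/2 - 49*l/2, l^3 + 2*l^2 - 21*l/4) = l^2 + 7*l/2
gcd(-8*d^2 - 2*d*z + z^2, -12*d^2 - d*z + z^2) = -4*d + z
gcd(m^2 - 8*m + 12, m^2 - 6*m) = m - 6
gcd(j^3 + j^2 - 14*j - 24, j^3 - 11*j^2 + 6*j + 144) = j + 3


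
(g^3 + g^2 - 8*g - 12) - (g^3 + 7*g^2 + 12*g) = -6*g^2 - 20*g - 12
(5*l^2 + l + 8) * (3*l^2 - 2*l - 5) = 15*l^4 - 7*l^3 - 3*l^2 - 21*l - 40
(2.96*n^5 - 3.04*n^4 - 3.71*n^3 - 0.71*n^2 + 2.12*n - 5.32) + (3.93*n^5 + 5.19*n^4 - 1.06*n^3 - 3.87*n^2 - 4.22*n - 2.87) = 6.89*n^5 + 2.15*n^4 - 4.77*n^3 - 4.58*n^2 - 2.1*n - 8.19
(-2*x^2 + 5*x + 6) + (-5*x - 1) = 5 - 2*x^2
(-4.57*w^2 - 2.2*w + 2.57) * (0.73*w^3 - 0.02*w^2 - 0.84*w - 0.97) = -3.3361*w^5 - 1.5146*w^4 + 5.7589*w^3 + 6.2295*w^2 - 0.0247999999999999*w - 2.4929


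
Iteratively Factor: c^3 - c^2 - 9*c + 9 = (c - 3)*(c^2 + 2*c - 3) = (c - 3)*(c - 1)*(c + 3)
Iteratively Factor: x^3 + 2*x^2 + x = (x + 1)*(x^2 + x) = x*(x + 1)*(x + 1)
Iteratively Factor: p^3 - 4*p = (p - 2)*(p^2 + 2*p) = p*(p - 2)*(p + 2)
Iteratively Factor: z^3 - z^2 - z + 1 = (z + 1)*(z^2 - 2*z + 1) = (z - 1)*(z + 1)*(z - 1)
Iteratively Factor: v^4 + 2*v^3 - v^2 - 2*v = (v - 1)*(v^3 + 3*v^2 + 2*v) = (v - 1)*(v + 2)*(v^2 + v) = v*(v - 1)*(v + 2)*(v + 1)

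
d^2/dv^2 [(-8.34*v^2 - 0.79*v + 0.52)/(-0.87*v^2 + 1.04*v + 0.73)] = (7.105427357601e-15*v^4 + 16.287966*v^3 + 29.418876*v^2 + 5.83335*v + 5.903868)/(0.658503*v^6 - 2.361528*v^5 + 1.165365*v^4 + 2.83816*v^3 - 0.977835*v^2 - 1.662648*v - 0.389017)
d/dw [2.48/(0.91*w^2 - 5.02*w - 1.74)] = (12.4496 - 4.5136*w)/(-0.91*w^2 + 5.02*w + 1.74)^2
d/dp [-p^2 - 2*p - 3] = -2*p - 2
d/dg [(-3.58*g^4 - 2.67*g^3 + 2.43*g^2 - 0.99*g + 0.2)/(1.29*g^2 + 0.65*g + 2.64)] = (-9.2364*g^5 - 10.4253*g^4 - 41.2758*g^3 - 18.2898*g^2 + 12.3144*g - 2.7436)/(1.6641*g^4 + 1.677*g^3 + 7.2337*g^2 + 3.432*g + 6.9696)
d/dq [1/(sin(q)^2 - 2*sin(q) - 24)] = 2*(1 - sin(q))*cos(q)/((sin(q) - 6)^2*(sin(q) + 4)^2)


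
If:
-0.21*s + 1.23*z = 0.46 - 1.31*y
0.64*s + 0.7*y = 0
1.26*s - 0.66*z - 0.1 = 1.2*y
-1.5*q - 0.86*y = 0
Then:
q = 0.11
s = 0.22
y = -0.20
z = 0.62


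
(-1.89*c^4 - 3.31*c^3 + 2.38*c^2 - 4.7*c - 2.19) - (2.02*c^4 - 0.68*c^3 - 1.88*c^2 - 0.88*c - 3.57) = -3.91*c^4 - 2.63*c^3 + 4.26*c^2 - 3.82*c + 1.38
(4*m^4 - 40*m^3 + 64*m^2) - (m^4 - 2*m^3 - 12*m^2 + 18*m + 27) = 3*m^4 - 38*m^3 + 76*m^2 - 18*m - 27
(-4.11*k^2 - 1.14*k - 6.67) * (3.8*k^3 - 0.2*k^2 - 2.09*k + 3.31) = -15.618*k^5 - 3.51*k^4 - 16.5281*k^3 - 9.8875*k^2 + 10.1669*k - 22.0777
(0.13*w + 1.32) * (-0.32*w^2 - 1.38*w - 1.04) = -0.0416*w^3 - 0.6018*w^2 - 1.9568*w - 1.3728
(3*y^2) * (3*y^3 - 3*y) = 9*y^5 - 9*y^3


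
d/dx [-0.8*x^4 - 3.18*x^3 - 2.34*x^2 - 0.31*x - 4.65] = -3.2*x^3 - 9.54*x^2 - 4.68*x - 0.31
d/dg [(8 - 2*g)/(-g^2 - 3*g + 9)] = 2*(-g^2 + 8*g + 3)/(g^4 + 6*g^3 - 9*g^2 - 54*g + 81)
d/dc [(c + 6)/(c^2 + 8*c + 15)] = (c^2 + 8*c - 2*(c + 4)*(c + 6) + 15)/(c^2 + 8*c + 15)^2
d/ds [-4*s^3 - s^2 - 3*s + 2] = -12*s^2 - 2*s - 3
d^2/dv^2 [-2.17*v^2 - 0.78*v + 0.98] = -4.34000000000000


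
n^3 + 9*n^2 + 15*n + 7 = (n + 1)^2*(n + 7)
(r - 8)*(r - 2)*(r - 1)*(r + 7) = r^4 - 4*r^3 - 51*r^2 + 166*r - 112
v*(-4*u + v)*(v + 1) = -4*u*v^2 - 4*u*v + v^3 + v^2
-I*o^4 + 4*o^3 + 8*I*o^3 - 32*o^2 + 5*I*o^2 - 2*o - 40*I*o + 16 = (o - 8)*(o + I)*(o + 2*I)*(-I*o + 1)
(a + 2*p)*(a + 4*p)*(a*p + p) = a^3*p + 6*a^2*p^2 + a^2*p + 8*a*p^3 + 6*a*p^2 + 8*p^3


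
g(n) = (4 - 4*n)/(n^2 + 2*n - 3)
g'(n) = (4 - 4*n)*(-2*n - 2)/(n^2 + 2*n - 3)^2 - 4/(n^2 + 2*n - 3) = 4/(n^2 + 6*n + 9)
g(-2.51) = -8.16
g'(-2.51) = 16.66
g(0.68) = -1.09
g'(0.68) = 0.30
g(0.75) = -1.07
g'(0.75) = 0.28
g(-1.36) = -2.44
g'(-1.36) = 1.49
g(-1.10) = -2.11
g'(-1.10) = 1.11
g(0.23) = -1.24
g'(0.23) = 0.38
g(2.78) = -0.69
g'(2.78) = 0.12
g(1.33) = -0.92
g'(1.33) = 0.21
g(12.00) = -0.27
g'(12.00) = 0.02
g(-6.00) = 1.33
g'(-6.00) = 0.44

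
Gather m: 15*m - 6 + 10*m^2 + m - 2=10*m^2 + 16*m - 8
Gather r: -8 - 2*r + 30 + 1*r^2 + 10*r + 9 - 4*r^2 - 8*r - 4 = 27 - 3*r^2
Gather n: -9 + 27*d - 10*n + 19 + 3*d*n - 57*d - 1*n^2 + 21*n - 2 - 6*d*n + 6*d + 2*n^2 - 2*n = -24*d + n^2 + n*(9 - 3*d) + 8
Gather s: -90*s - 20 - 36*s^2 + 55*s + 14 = -36*s^2 - 35*s - 6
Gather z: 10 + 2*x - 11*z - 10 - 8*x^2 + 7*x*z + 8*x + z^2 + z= -8*x^2 + 10*x + z^2 + z*(7*x - 10)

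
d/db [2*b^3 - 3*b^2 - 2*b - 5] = 6*b^2 - 6*b - 2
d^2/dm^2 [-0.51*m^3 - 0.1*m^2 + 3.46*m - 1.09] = -3.06*m - 0.2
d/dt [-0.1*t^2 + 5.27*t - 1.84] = 5.27 - 0.2*t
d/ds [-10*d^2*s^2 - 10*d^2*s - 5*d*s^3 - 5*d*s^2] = 5*d*(-4*d*s - 2*d - 3*s^2 - 2*s)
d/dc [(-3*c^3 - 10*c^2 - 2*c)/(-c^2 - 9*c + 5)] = (3*c^4 + 54*c^3 + 43*c^2 - 100*c - 10)/(c^4 + 18*c^3 + 71*c^2 - 90*c + 25)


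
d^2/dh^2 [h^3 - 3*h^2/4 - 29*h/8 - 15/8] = 6*h - 3/2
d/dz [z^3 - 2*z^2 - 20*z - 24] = 3*z^2 - 4*z - 20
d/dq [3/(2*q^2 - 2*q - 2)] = 3*(1 - 2*q)/(2*(-q^2 + q + 1)^2)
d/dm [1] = 0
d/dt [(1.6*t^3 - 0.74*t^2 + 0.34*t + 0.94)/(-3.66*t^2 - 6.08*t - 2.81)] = (-5.856*t^4 - 19.456*t^3 - 7.7444*t^2 + 11.0396*t + 4.7598)/(13.3956*t^4 + 44.5056*t^3 + 57.5356*t^2 + 34.1696*t + 7.8961)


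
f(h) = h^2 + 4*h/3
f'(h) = 2*h + 4/3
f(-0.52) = -0.42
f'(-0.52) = 0.29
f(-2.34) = 2.36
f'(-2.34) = -3.35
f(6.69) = 53.68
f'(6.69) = 14.71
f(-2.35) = 2.39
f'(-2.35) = -3.37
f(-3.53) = 7.75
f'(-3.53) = -5.73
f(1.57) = 4.56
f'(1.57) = 4.47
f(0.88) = 1.95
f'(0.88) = 3.09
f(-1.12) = -0.24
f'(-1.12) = -0.91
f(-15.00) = 205.00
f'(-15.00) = -28.67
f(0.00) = 0.00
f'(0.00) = 1.33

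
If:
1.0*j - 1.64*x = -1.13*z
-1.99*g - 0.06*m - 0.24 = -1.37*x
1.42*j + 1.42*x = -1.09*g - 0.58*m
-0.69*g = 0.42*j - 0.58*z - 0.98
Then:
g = 0.694132187494307*z + 0.62146124308585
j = 0.240592358640306*z + 1.31236129112086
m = -3.93961662367073*z - 6.34010105792069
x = 0.835727047951406*z + 0.800220299463942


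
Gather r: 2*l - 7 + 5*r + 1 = 2*l + 5*r - 6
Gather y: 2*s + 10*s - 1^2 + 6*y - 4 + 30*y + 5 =12*s + 36*y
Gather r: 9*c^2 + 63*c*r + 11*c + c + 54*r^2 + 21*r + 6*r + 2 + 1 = 9*c^2 + 12*c + 54*r^2 + r*(63*c + 27) + 3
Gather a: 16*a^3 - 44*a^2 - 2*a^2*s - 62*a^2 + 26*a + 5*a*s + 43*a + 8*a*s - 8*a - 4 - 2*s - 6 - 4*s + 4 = 16*a^3 + a^2*(-2*s - 106) + a*(13*s + 61) - 6*s - 6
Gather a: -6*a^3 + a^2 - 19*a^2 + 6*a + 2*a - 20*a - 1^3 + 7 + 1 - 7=-6*a^3 - 18*a^2 - 12*a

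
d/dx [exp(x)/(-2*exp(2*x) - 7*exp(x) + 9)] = (2*exp(2*x) + 9)*exp(x)/(4*exp(4*x) + 28*exp(3*x) + 13*exp(2*x) - 126*exp(x) + 81)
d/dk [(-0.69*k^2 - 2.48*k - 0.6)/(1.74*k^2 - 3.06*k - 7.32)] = (6.4266*k^2 + 12.1896*k + 16.3176)/(3.0276*k^4 - 10.6488*k^3 - 16.11*k^2 + 44.7984*k + 53.5824)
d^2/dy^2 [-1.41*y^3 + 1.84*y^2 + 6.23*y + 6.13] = 3.68 - 8.46*y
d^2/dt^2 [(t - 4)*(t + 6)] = 2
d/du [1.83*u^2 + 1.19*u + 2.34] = 3.66*u + 1.19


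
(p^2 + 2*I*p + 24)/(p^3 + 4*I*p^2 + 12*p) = (p - 4*I)/(p*(p - 2*I))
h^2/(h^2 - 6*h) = h/(h - 6)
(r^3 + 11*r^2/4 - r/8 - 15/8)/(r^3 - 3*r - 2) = (r^2 + 7*r/4 - 15/8)/(r^2 - r - 2)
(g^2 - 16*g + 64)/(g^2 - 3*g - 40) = (g - 8)/(g + 5)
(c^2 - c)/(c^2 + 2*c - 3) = c/(c + 3)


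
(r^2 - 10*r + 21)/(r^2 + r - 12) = (r - 7)/(r + 4)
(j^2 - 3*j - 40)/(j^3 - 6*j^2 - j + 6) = (j^2 - 3*j - 40)/(j^3 - 6*j^2 - j + 6)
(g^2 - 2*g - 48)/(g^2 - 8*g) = (g + 6)/g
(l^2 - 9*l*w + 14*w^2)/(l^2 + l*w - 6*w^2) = (l - 7*w)/(l + 3*w)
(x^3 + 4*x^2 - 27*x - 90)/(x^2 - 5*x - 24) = (x^2 + x - 30)/(x - 8)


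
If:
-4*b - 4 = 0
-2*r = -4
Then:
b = -1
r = 2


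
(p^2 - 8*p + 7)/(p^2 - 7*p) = (p - 1)/p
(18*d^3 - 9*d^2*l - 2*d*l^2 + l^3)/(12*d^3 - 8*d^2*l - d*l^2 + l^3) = (3*d - l)/(2*d - l)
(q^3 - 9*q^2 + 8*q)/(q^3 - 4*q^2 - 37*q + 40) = q/(q + 5)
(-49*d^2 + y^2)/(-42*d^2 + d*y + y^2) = (-7*d + y)/(-6*d + y)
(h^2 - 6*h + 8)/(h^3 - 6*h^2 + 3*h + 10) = (h - 4)/(h^2 - 4*h - 5)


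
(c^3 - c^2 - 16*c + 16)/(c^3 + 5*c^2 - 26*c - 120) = (c^2 - 5*c + 4)/(c^2 + c - 30)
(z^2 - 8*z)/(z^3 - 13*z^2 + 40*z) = 1/(z - 5)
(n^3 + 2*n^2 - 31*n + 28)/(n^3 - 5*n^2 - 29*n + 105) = (n^3 + 2*n^2 - 31*n + 28)/(n^3 - 5*n^2 - 29*n + 105)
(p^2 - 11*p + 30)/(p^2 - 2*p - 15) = (p - 6)/(p + 3)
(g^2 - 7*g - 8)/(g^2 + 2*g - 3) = (g^2 - 7*g - 8)/(g^2 + 2*g - 3)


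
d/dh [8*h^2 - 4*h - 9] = 16*h - 4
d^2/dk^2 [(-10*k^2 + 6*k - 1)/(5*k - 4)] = -130/(125*k^3 - 300*k^2 + 240*k - 64)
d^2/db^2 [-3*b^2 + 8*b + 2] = -6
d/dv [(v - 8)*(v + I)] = 2*v - 8 + I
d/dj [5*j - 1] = 5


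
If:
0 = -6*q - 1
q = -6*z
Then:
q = -1/6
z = 1/36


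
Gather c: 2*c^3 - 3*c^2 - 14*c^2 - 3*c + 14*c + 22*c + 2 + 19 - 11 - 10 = 2*c^3 - 17*c^2 + 33*c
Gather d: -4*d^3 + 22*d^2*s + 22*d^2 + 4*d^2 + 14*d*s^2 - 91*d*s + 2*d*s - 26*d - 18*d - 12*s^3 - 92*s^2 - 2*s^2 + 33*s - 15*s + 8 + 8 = -4*d^3 + d^2*(22*s + 26) + d*(14*s^2 - 89*s - 44) - 12*s^3 - 94*s^2 + 18*s + 16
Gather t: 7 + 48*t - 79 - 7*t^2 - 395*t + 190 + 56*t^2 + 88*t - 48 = 49*t^2 - 259*t + 70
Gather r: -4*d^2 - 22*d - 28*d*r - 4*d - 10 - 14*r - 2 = -4*d^2 - 26*d + r*(-28*d - 14) - 12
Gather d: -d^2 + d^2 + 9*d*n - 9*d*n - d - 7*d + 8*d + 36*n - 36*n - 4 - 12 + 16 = 0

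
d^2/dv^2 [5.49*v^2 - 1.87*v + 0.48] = 10.9800000000000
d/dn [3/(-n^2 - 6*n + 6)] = 6*(n + 3)/(n^2 + 6*n - 6)^2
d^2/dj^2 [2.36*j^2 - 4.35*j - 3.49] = 4.72000000000000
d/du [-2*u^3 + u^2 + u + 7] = -6*u^2 + 2*u + 1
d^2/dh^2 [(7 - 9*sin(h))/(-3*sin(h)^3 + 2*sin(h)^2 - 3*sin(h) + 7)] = (-324*sin(h)^7 + 729*sin(h)^6 + 312*sin(h)^5 - 3353*sin(h)^4 + 2535*sin(h)^3 + 1204*sin(h)^2 - 1680*sin(h) + 448)/(3*sin(h)^3 - 2*sin(h)^2 + 3*sin(h) - 7)^3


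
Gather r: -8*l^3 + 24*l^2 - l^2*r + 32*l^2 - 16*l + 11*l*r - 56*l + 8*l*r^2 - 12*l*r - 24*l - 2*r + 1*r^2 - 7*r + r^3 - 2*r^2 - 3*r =-8*l^3 + 56*l^2 - 96*l + r^3 + r^2*(8*l - 1) + r*(-l^2 - l - 12)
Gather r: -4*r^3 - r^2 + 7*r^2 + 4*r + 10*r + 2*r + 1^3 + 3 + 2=-4*r^3 + 6*r^2 + 16*r + 6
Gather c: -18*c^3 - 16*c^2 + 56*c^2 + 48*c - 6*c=-18*c^3 + 40*c^2 + 42*c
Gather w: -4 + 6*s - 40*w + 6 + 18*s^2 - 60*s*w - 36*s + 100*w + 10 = 18*s^2 - 30*s + w*(60 - 60*s) + 12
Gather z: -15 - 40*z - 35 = -40*z - 50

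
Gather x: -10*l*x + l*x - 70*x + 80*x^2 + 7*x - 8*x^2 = 72*x^2 + x*(-9*l - 63)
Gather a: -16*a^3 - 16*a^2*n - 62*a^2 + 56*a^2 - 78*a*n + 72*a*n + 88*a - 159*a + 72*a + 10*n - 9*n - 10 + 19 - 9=-16*a^3 + a^2*(-16*n - 6) + a*(1 - 6*n) + n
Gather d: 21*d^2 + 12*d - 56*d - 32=21*d^2 - 44*d - 32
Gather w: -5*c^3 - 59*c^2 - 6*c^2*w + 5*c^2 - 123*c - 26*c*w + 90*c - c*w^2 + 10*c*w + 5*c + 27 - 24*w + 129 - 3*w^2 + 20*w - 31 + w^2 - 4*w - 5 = -5*c^3 - 54*c^2 - 28*c + w^2*(-c - 2) + w*(-6*c^2 - 16*c - 8) + 120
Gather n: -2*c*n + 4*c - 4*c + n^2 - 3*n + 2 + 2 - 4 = n^2 + n*(-2*c - 3)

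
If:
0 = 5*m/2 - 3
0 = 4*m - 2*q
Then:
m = 6/5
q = 12/5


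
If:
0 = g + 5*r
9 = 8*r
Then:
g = -45/8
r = 9/8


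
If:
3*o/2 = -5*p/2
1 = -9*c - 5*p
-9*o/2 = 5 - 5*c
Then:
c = -13/17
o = -100/51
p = 20/17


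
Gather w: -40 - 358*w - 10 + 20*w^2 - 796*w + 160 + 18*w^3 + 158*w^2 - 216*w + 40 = 18*w^3 + 178*w^2 - 1370*w + 150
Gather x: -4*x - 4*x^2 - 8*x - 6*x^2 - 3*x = -10*x^2 - 15*x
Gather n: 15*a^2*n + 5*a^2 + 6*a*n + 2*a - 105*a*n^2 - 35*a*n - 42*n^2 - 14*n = 5*a^2 + 2*a + n^2*(-105*a - 42) + n*(15*a^2 - 29*a - 14)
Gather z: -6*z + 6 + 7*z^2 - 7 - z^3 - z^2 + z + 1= -z^3 + 6*z^2 - 5*z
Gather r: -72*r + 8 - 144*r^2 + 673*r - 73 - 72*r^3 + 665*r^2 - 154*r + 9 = -72*r^3 + 521*r^2 + 447*r - 56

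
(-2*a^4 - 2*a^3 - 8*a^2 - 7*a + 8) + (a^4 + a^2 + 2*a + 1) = -a^4 - 2*a^3 - 7*a^2 - 5*a + 9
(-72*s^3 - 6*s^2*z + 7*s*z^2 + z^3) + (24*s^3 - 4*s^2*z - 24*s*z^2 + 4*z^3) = -48*s^3 - 10*s^2*z - 17*s*z^2 + 5*z^3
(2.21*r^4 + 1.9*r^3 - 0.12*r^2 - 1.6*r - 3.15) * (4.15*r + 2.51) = 9.1715*r^5 + 13.4321*r^4 + 4.271*r^3 - 6.9412*r^2 - 17.0885*r - 7.9065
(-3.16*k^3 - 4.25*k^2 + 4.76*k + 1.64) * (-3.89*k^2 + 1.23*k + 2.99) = 12.2924*k^5 + 12.6457*k^4 - 33.1923*k^3 - 13.2323*k^2 + 16.2496*k + 4.9036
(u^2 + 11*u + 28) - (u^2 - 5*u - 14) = 16*u + 42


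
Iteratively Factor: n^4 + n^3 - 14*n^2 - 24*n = (n)*(n^3 + n^2 - 14*n - 24) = n*(n + 3)*(n^2 - 2*n - 8) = n*(n + 2)*(n + 3)*(n - 4)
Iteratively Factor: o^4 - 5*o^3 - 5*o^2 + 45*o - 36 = (o - 3)*(o^3 - 2*o^2 - 11*o + 12) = (o - 4)*(o - 3)*(o^2 + 2*o - 3) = (o - 4)*(o - 3)*(o + 3)*(o - 1)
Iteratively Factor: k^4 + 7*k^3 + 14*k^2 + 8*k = (k + 1)*(k^3 + 6*k^2 + 8*k) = (k + 1)*(k + 4)*(k^2 + 2*k) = k*(k + 1)*(k + 4)*(k + 2)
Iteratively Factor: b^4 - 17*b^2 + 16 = (b + 1)*(b^3 - b^2 - 16*b + 16) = (b + 1)*(b + 4)*(b^2 - 5*b + 4) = (b - 1)*(b + 1)*(b + 4)*(b - 4)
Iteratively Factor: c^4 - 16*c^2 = (c - 4)*(c^3 + 4*c^2) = (c - 4)*(c + 4)*(c^2) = c*(c - 4)*(c + 4)*(c)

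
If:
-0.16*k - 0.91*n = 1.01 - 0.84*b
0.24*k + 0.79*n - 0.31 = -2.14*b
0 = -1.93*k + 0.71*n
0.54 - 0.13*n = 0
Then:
No Solution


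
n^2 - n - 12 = (n - 4)*(n + 3)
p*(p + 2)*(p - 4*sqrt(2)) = p^3 - 4*sqrt(2)*p^2 + 2*p^2 - 8*sqrt(2)*p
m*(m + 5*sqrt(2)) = m^2 + 5*sqrt(2)*m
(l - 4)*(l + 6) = l^2 + 2*l - 24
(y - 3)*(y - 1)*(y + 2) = y^3 - 2*y^2 - 5*y + 6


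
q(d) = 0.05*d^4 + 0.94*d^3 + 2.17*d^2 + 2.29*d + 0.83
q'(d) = 0.2*d^3 + 2.82*d^2 + 4.34*d + 2.29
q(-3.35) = -11.53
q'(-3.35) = 11.88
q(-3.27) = -10.61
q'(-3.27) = 11.26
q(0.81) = 4.63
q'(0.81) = 7.76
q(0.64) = 3.44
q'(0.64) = 6.28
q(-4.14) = -23.47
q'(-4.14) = 18.46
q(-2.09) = -2.10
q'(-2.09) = 3.71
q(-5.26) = -49.70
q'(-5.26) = 28.38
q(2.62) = 40.99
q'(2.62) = 36.62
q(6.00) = 360.53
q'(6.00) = 173.05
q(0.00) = 0.83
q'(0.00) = 2.29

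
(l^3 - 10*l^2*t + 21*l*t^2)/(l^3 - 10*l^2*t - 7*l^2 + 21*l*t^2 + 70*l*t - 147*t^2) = l/(l - 7)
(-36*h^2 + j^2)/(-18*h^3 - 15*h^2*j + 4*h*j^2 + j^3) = (6*h - j)/(3*h^2 + 2*h*j - j^2)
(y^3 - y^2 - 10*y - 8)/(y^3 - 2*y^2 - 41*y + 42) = (y^3 - y^2 - 10*y - 8)/(y^3 - 2*y^2 - 41*y + 42)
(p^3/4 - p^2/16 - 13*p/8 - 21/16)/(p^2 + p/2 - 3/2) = (4*p^3 - p^2 - 26*p - 21)/(8*(2*p^2 + p - 3))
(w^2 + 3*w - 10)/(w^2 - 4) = (w + 5)/(w + 2)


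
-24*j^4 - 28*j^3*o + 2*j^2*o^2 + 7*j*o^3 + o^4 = (-2*j + o)*(j + o)*(2*j + o)*(6*j + o)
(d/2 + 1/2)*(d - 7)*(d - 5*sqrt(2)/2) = d^3/2 - 3*d^2 - 5*sqrt(2)*d^2/4 - 7*d/2 + 15*sqrt(2)*d/2 + 35*sqrt(2)/4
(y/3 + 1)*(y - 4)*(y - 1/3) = y^3/3 - 4*y^2/9 - 35*y/9 + 4/3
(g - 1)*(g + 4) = g^2 + 3*g - 4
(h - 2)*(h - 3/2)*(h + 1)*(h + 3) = h^4 + h^3/2 - 8*h^2 + 3*h/2 + 9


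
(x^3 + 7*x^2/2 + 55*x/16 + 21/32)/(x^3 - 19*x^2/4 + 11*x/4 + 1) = (8*x^2 + 26*x + 21)/(8*(x^2 - 5*x + 4))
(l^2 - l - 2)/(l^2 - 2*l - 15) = (-l^2 + l + 2)/(-l^2 + 2*l + 15)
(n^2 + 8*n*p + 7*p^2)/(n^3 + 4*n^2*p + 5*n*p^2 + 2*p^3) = (n + 7*p)/(n^2 + 3*n*p + 2*p^2)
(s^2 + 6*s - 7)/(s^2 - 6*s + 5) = (s + 7)/(s - 5)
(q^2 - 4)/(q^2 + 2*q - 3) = (q^2 - 4)/(q^2 + 2*q - 3)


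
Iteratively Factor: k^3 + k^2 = (k)*(k^2 + k) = k^2*(k + 1)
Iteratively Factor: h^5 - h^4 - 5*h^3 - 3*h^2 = (h)*(h^4 - h^3 - 5*h^2 - 3*h) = h*(h + 1)*(h^3 - 2*h^2 - 3*h) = h*(h + 1)^2*(h^2 - 3*h) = h*(h - 3)*(h + 1)^2*(h)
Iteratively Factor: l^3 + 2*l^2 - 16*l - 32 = (l + 4)*(l^2 - 2*l - 8) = (l + 2)*(l + 4)*(l - 4)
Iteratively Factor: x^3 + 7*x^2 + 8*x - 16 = (x + 4)*(x^2 + 3*x - 4) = (x + 4)^2*(x - 1)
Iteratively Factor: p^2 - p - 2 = (p + 1)*(p - 2)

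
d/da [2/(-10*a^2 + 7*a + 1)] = 2*(20*a - 7)/(-10*a^2 + 7*a + 1)^2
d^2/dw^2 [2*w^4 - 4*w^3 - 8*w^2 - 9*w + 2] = 24*w^2 - 24*w - 16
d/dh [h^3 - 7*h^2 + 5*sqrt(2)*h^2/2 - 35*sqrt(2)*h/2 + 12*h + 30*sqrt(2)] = 3*h^2 - 14*h + 5*sqrt(2)*h - 35*sqrt(2)/2 + 12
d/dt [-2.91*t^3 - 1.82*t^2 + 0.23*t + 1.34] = -8.73*t^2 - 3.64*t + 0.23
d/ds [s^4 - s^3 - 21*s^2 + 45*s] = 4*s^3 - 3*s^2 - 42*s + 45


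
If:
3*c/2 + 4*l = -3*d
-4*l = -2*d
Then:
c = -20*l/3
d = 2*l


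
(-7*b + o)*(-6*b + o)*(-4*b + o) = -168*b^3 + 94*b^2*o - 17*b*o^2 + o^3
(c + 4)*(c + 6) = c^2 + 10*c + 24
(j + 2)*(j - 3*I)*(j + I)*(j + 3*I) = j^4 + 2*j^3 + I*j^3 + 9*j^2 + 2*I*j^2 + 18*j + 9*I*j + 18*I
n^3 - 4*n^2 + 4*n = n*(n - 2)^2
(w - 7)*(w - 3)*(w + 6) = w^3 - 4*w^2 - 39*w + 126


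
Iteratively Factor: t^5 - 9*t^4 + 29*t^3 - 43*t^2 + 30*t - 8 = (t - 1)*(t^4 - 8*t^3 + 21*t^2 - 22*t + 8) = (t - 1)^2*(t^3 - 7*t^2 + 14*t - 8) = (t - 4)*(t - 1)^2*(t^2 - 3*t + 2) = (t - 4)*(t - 2)*(t - 1)^2*(t - 1)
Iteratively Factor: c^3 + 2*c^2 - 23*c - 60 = (c + 4)*(c^2 - 2*c - 15) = (c - 5)*(c + 4)*(c + 3)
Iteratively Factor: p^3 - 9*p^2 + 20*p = (p)*(p^2 - 9*p + 20) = p*(p - 4)*(p - 5)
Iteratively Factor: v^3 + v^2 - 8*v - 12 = (v - 3)*(v^2 + 4*v + 4) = (v - 3)*(v + 2)*(v + 2)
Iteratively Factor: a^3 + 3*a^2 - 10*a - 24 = (a - 3)*(a^2 + 6*a + 8) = (a - 3)*(a + 2)*(a + 4)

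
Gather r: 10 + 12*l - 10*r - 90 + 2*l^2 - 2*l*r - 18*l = 2*l^2 - 6*l + r*(-2*l - 10) - 80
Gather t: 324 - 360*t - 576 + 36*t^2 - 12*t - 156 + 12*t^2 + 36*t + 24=48*t^2 - 336*t - 384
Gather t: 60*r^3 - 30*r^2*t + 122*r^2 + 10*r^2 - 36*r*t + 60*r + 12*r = 60*r^3 + 132*r^2 + 72*r + t*(-30*r^2 - 36*r)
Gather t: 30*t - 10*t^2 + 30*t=-10*t^2 + 60*t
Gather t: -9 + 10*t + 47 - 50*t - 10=28 - 40*t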